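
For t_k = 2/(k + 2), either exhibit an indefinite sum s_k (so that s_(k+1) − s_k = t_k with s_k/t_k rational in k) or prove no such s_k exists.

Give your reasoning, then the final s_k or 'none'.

Compute t_(k+1)/t_k: get (k + 2)/(k + 3).
Normal form (A,B,C) = (k + 2, k + 3, 1).
f must satisfy (k + 2)·f(k+1) − (k + 2)·f(k) = 1.
Degrees (1,1,0) ⇒ d ≤ 0.
Generic f = c0 gives residual -1; -1 = 0 cannot hold, so t_k is not Gosper-summable.

none (Gosper's algorithm certifies no s_k)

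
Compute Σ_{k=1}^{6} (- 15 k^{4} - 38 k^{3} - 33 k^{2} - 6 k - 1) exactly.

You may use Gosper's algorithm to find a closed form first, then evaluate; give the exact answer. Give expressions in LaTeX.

Step 1: r(k) = (15*k**4 + 98*k**3 + 237*k**2 + 246*k + 93)/(15*k**4 + 38*k**3 + 33*k**2 + 6*k + 1).
Gosper form: A/B · C(k+1)/C(k) with A=1, B=1, C=k**4 + 38*k**3/15 + 11*k**2/5 + 2*k/5 + 1/15.
Need (1)·f(k+1) − (1)·f(k) = k**4 + 38*k**3/15 + 11*k**2/5 + 2*k/5 + 1/15.
Degrees (0,0,4) ⇒ d ≤ 5.
Match coefficients ⇒ f(k) = k*(3*k**4 + 2*k**3 - 3*k**2 - 4*k + 3)/15.
R(k) = B(k−1)·f(k)/C(k) = k*(3*k**4 + 2*k**3 - 3*k**2 - 4*k + 3)/(15*k**4 + 38*k**3 + 33*k**2 + 6*k + 1); s_k = R·t_k = k*(-3*k**4 - 2*k**3 + 3*k**2 + 4*k - 3).
Δs = -15*k**4 - 38*k**3 - 33*k**2 - 6*k - 1, as required.
Σ_(k=1)^(6) t_k = s_(7) − s_(1) = -54019 − (-1) = -54018.

Σ = -54018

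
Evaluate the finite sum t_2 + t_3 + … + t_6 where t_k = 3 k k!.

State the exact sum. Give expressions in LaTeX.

Σ = 15114

Ratio r(k) = (k + 1)**2/k.
Factor: A=k + 1; B=1; C=k.
Set up (k + 1)·f(k+1) − (1)·f(k) − (k) = 0.
From deg A=1, deg B=0, deg C=1: d=0.
A polynomial solution: f(k) = 1.
R(k) = B(k−1)·f(k)/C(k) = 1/k; s_k = R·t_k = 3*factorial(k).
s_(k+1) − s_k = 3*k*factorial(k) = t_k.
Sum = s_(7) − s_(2); s_(7) = 15120, s_(2) = 6 ⇒ 15114.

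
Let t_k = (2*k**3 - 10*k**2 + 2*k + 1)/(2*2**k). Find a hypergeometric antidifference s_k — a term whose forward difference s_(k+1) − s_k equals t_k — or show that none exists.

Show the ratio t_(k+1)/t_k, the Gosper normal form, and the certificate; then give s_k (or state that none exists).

r(k) = (2*k**3 - 4*k**2 - 12*k - 5)/(2*(2*k**3 - 10*k**2 + 2*k + 1)) after simplifying.
Gosper form: A/B · C(k+1)/C(k) with A=1/2, B=1, C=k**3 - 5*k**2 + k + 1/2.
Key eq: (1/2)·f(k+1) = (1)·f(k) + (k**3 - 5*k**2 + k + 1/2).
deg f ≤ 3 (via 0,0,3).
Solving with deg f ≤ 3: f(k) = -2*k**3 + 4*k**2 + 1.
Get s_k = R·t_k = (-2*k**3 + 4*k**2 + 1)/2**k with R(k) = B(k−1)f(k)/C(k) = -2*(2*k**3 - 4*k**2 - 1)/(2*k**3 - 10*k**2 + 2*k + 1).
Δs = (2*k**3 - 10*k**2 + 2*k + 1)/(2*2**k), as required.

s_k = (-2*k**3 + 4*k**2 + 1)/2**k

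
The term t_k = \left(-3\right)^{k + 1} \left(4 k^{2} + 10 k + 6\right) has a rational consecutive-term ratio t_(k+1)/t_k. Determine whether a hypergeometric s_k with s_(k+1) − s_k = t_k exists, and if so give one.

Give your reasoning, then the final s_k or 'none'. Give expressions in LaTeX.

Ratio r(k) = 3*(-2*k**2 - 9*k - 10)/(2*k**2 + 5*k + 3).
Factor: A=-3; B=1; C=k**2 + 5*k/2 + 3/2.
f must satisfy (-3)·f(k+1) − (1)·f(k) = k**2 + 5*k/2 + 3/2.
Degrees (0,0,2) ⇒ d ≤ 2.
A polynomial solution: f(k) = -k*(k + 1)/4.
Certificate R = B(k−1)f/C = -k/(2*(2*k + 3)) gives s_k = 3*(-3)**k*k*(k + 1).
Verify: 6*(-3)**k*(-2*k - 3)*(k + 1) matches t_k.

s_k = 3 \left(-3\right)^{k} k \left(k + 1\right)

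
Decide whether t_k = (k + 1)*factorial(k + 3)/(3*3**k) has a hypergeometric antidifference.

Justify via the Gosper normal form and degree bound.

Compute t_(k+1)/t_k: get (k + 2)*(k + 4)/(3*(k + 1)).
A = k/3 + 4/3, B = 1, C = k + 1.
f must satisfy (k/3 + 4/3)·f(k+1) − (1)·f(k) = k + 1.
Bound: deg f ≤ 0.
Match coefficients ⇒ f(k) = 3.
Then R = B(k−1)f/C = 3/(k + 1), so s_k = R(k)·t_k = factorial(k + 3)/3**k.
s_(k+1) − s_k = (k + 1)*factorial(k + 3)/(3*3**k) = t_k.

Yes. s_k = factorial(k + 3)/3**k.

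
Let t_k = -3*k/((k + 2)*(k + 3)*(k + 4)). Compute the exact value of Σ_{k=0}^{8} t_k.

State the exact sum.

Compute t_(k+1)/t_k: get (k + 1)*(k + 2)/(k*(k + 5)).
So A=k + 2 and B=k + 5, with C=k.
Solve (k + 2)·f(k+1) − (k + 4)·f(k) = k.
Degrees (1,1,1) ⇒ d ≤ 2.
A polynomial solution: f(k) = k*(k - 1)/6.
So s_k = (B(k−1)f/C)·t_k = ((k - 1)*(k + 4)/6)·t_k = k*(1 - k)/(2*(k + 2)*(k + 3)).
Verify: -3*k/(k**3 + 9*k**2 + 26*k + 24) matches t_k.
Evaluate s at k=9 and k=0: -3/11 and 0; difference -3/11.

Σ = -3/11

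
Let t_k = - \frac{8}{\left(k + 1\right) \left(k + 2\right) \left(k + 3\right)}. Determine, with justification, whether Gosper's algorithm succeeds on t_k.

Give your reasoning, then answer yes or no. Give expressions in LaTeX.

Step 1: r(k) = (k + 1)/(k + 4).
So A=k + 1 and B=k + 4, with C=1.
Need (k + 1)·f(k+1) − (k + 3)·f(k) = 1.
Degrees (1,1,0) ⇒ d ≤ 2.
A polynomial solution: f(k) = k*(k + 3)/4.
So s_k = (B(k−1)f/C)·t_k = (k*(k + 3)**2/4)·t_k = 2*k*(-k - 3)/((k + 1)*(k + 2)).
Check: Δs_k = -8/(k**3 + 6*k**2 + 11*k + 6). ✓

Yes. s_k = \frac{2 k \left(- k - 3\right)}{\left(k + 1\right) \left(k + 2\right)}.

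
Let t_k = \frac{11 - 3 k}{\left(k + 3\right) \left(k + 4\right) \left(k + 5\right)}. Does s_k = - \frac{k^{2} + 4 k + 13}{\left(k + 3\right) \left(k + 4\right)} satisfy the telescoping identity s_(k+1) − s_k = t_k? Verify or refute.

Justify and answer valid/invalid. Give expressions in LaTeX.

s_(k+1) = (-4*k - (k + 1)**2 - 17)/((k + 4)*(k + 5))
s_(k+1) − s_k = (11 - 3*k)/(k**3 + 12*k**2 + 47*k + 60)
(s_(k+1) − s_k) − t_k = 0

valid; difference matches t_k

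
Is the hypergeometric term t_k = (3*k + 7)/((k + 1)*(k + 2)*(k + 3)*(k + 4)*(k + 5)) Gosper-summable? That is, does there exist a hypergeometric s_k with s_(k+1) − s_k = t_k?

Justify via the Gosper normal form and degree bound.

Yes. s_k = k*(k**2 + 8*k + 19)/(12*(k**3 + 8*k**2 + 19*k + 12)).

The ratio is (k + 1)*(3*k + 10)/((k + 6)*(3*k + 7)).
Factor: A=k + 1; B=k + 6; C=k + 7/3.
Solve (k + 1)·f(k+1) − (k + 5)·f(k) = k + 7/3.
d = 4 from the (1,1,1) case.
Solving with deg f ≤ 4: f(k) = k*(k + 2)*(k**2 + 8*k + 19)/36.
Then R = B(k−1)f/C = k*(k + 2)*(k + 5)*(k**2 + 8*k + 19)/(12*(3*k + 7)), so s_k = R(k)·t_k = k*(k**2 + 8*k + 19)/(12*(k**3 + 8*k**2 + 19*k + 12)).
Check: Δs_k = (3*k + 7)/(k**5 + 15*k**4 + 85*k**3 + 225*k**2 + 274*k + 120). ✓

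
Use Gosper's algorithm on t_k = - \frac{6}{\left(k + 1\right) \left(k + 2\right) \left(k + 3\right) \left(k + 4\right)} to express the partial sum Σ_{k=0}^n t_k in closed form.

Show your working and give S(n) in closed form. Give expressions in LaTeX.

S(n) = \frac{- n^{3} - 9 n^{2} - 26 n - 18}{3 \left(n^{3} + 9 n^{2} + 26 n + 24\right)}

Step 1: r(k) = (k + 1)/(k + 5).
Normal form (A,B,C) = (k + 1, k + 5, 1).
Key eq: (k + 1)·f(k+1) = (k + 4)·f(k) + (1).
Bound: deg f ≤ 3.
Solve for f: f(k) = k*(k**2 + 6*k + 11)/18 (degree 3 ≤ 3).
Get s_k = R·t_k = k*(-k**2 - 6*k - 11)/(3*(k + 1)*(k + 2)*(k + 3)) with R(k) = B(k−1)f(k)/C(k) = k*(k + 4)*(k**2 + 6*k + 11)/18.
Verify: -6/(k**4 + 10*k**3 + 35*k**2 + 50*k + 24) matches t_k.
Evaluate: s_(n+1) = (-n**3 - 9*n**2 - 26*n - 18)/(3*(n**3 + 9*n**2 + 26*n + 24)); subtract s_(0) = 0 ⇒ S(n) = (-n**3 - 9*n**2 - 26*n - 18)/(3*(n**3 + 9*n**2 + 26*n + 24)).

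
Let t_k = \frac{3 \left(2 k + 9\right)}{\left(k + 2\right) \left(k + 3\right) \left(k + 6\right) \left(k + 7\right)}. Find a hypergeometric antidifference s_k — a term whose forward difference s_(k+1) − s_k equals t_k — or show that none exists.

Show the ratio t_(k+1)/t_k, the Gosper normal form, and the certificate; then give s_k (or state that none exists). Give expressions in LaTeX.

Ratio r(k) = (k + 2)*(k + 6)*(2*k + 11)/((k + 4)*(k + 8)*(2*k + 9)).
Normal form (A,B,C) = (k + 2, k + 8, k**3 + 27*k**2/2 + 121*k/2 + 90).
f must satisfy (k + 2)·f(k+1) − (k + 7)·f(k) = k**3 + 27*k**2/2 + 121*k/2 + 90.
Degrees (1,1,3) ⇒ d ≤ 5.
Solve for f: f(k) = k*(k + 3)*(k + 4)*(k + 5)*(k + 8)/24 (degree 5 ≤ 5).
Certificate R = B(k−1)f/C = k*(k + 3)*(k + 7)*(k + 8)/(12*(2*k + 9)) gives s_k = k*(k + 8)/(4*(k**2 + 8*k + 12)).
Δs = 3*(2*k + 9)/(k**4 + 18*k**3 + 113*k**2 + 288*k + 252), as required.

s_k = \frac{k \left(k + 8\right)}{4 \left(k^{2} + 8 k + 12\right)}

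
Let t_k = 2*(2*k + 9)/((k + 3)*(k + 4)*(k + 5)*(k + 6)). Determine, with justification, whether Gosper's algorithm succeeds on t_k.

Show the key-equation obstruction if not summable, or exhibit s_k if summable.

Yes. s_k = 2*k*(k + 8)/(15*(k**2 + 8*k + 15)).

The ratio is (k + 3)*(2*k + 11)/((k + 7)*(2*k + 9)).
Take A(k)=k + 3, B(k)=k + 7, C(k)=k + 9/2.
f must satisfy (k + 3)·f(k+1) − (k + 6)·f(k) = k + 9/2.
deg f ≤ 3 (via 1,1,1).
Solve for f: f(k) = k*(k + 4)*(k + 8)/30 (degree 3 ≤ 3).
R(k) = B(k−1)·f(k)/C(k) = k*(k + 4)*(k + 6)*(k + 8)/(15*(2*k + 9)); s_k = R·t_k = 2*k*(k + 8)/(15*(k**2 + 8*k + 15)).
Verify: 2*(2*k + 9)/(k**4 + 18*k**3 + 119*k**2 + 342*k + 360) matches t_k.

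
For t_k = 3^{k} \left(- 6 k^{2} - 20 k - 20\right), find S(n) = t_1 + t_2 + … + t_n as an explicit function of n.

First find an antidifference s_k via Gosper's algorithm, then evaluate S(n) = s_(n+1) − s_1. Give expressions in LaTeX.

The ratio is 3*(3*k**2 + 16*k + 23)/(3*k**2 + 10*k + 10).
Gosper form: A/B · C(k+1)/C(k) with A=3, B=1, C=k**2 + 10*k/3 + 10/3.
f must satisfy (3)·f(k+1) − (1)·f(k) = k**2 + 10*k/3 + 10/3.
From deg A=0, deg B=0, deg C=2: d=2.
Coefficient equations give f(k) = (3*k**2 + k + 4)/6.
Get s_k = R·t_k = 3**k*(-3*k**2 - k - 4) with R(k) = B(k−1)f(k)/C(k) = (3*k**2 + k + 4)/(2*(3*k**2 + 10*k + 10)).
Check: Δs_k = 3**k*(-6*k**2 - 20*k - 20). ✓
Evaluate: s_(n+1) = 3**(n + 1)*(-3*n**2 - 7*n - 8); subtract s_(1) = -24 ⇒ S(n) = -9*3**n*n**2 - 21*3**n*n - 24*3**n + 24.

S(n) = - 9 \cdot 3^{n} n^{2} - 21 \cdot 3^{n} n - 24 \cdot 3^{n} + 24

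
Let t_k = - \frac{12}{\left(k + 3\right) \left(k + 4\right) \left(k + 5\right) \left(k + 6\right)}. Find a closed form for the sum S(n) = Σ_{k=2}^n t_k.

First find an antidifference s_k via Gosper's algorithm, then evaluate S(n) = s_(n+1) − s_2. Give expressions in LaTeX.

S(n) = \frac{2 \left(- n^{3} - 15 n^{2} - 74 n + 90\right)}{105 \left(n^{3} + 15 n^{2} + 74 n + 120\right)}

Step 1: r(k) = (k + 3)/(k + 7).
Factor: A=k + 3; B=k + 7; C=1.
Solve (k + 3)·f(k+1) − (k + 6)·f(k) = 1.
deg f ≤ 3 (via 1,1,0).
Match coefficients ⇒ f(k) = k*(k**2 + 12*k + 47)/180.
So s_k = (B(k−1)f/C)·t_k = (k*(k + 6)*(k**2 + 12*k + 47)/180)·t_k = k*(-k**2 - 12*k - 47)/(15*(k + 3)*(k + 4)*(k + 5)).
Check: Δs_k = -12/(k**4 + 18*k**3 + 119*k**2 + 342*k + 360). ✓
Telescope: S(n) = s_(n+1) − s_(2) = (-n**3 - 15*n**2 - 74*n - 60)/(15*(n**3 + 15*n**2 + 74*n + 120)) − (-1/21) = 2*(-n**3 - 15*n**2 - 74*n + 90)/(105*(n**3 + 15*n**2 + 74*n + 120)).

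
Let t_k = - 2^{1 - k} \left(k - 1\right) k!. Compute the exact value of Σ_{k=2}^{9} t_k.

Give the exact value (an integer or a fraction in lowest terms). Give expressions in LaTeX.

Σ = -14173

Ratio r(k) = k*(k + 1)/(2*(k - 1)).
Factor: A=k/2 + 1/2; B=1; C=k - 1.
Need (k/2 + 1/2)·f(k+1) − (1)·f(k) = k - 1.
Bound: deg f ≤ 0.
Coefficient equations give f(k) = 2.
Certificate R = B(k−1)f/C = 2/(k - 1) gives s_k = -2**(2 - k)*factorial(k).
Check: Δs_k = -2**(1 - k)*(k - 1)*factorial(k). ✓
Σ_(k=2)^(9) t_k = s_(10) − s_(2) = -14175 − (-2) = -14173.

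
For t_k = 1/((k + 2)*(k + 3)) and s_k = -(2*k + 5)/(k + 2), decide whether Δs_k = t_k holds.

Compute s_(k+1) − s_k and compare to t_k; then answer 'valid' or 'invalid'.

s_(k+1) = (-2*k - 7)/(k + 3)
s_(k+1) − s_k = 1/(k**2 + 5*k + 6)
(s_(k+1) − s_k) − t_k = 0

Valid — Δs_k = t_k.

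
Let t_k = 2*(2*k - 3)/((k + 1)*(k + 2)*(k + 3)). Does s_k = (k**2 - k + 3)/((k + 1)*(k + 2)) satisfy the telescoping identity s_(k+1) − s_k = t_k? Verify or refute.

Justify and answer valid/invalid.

s_(k+1) = (-k + (k + 1)**2 + 2)/((k + 2)*(k + 3))
s_(k+1) − s_k = 2*(2*k - 3)/(k**3 + 6*k**2 + 11*k + 6)
(s_(k+1) − s_k) − t_k = 0

valid (s_(k+1) − s_k reduces to t_k)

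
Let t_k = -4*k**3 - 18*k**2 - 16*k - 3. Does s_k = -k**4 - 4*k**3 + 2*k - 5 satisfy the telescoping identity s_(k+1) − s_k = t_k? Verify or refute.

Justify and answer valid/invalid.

s_(k+1) = 2*k - (k + 1)**4 - 4*(k + 1)**3 - 3
s_(k+1) − s_k = -4*k**3 - 18*k**2 - 16*k - 3
(s_(k+1) − s_k) − t_k = 0

valid; difference matches t_k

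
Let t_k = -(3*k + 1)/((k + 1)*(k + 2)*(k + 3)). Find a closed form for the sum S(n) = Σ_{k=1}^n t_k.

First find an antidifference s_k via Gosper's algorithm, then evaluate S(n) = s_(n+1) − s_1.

Compute t_(k+1)/t_k: get (k + 1)*(3*k + 4)/((k + 4)*(3*k + 1)).
Gosper form: A/B · C(k+1)/C(k) with A=k + 1, B=k + 4, C=k + 1/3.
Need (k + 1)·f(k+1) − (k + 3)·f(k) = k + 1/3.
Bound: deg f ≤ 2.
Coefficient equations give f(k) = k**2/3.
So s_k = (B(k−1)f/C)·t_k = (k**2*(k + 3)/(3*k + 1))·t_k = -k**2/((k + 1)*(k + 2)).
Verify: (-3*k - 1)/(k**3 + 6*k**2 + 11*k + 6) matches t_k.
Evaluate: s_(n+1) = (-n**2 - 2*n - 1)/(n**2 + 5*n + 6); subtract s_(1) = -1/6 ⇒ S(n) = n*(-5*n - 7)/(6*(n**2 + 5*n + 6)).

S(n) = n*(-5*n - 7)/(6*(n**2 + 5*n + 6))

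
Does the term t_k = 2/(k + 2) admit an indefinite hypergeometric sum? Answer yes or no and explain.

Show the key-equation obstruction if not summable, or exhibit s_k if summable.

No — t_k has no hypergeometric antidifference.

The ratio is (k + 2)/(k + 3).
Factor: A=k + 2; B=k + 3; C=1.
Solve (k + 2)·f(k+1) − (k + 2)·f(k) = 1.
From deg A=1, deg B=1, deg C=0: d=0.
f = c0 ⇒ A·f(k+1) − B(k−1)·f(k) − C = -1. The system {-1 = 0} is inconsistent; no antidifference.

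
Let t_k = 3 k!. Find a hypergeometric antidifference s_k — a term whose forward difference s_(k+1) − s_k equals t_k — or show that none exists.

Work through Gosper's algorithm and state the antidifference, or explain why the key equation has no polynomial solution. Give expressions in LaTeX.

not Gosper-summable; s_k does not exist

Ratio r(k) = k + 1.
Normal form (A,B,C) = (k + 1, 1, 1).
f must satisfy (k + 1)·f(k+1) − (1)·f(k) = 1.
deg f ≤ -1 (via 1,0,0).
Negative degree bound (-1): no f exists, t_k not Gosper-summable.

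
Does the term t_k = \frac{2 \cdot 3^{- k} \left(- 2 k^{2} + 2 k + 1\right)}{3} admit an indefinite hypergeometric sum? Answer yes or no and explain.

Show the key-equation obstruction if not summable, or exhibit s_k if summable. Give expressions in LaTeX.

Step 1: r(k) = (2*k**2 + 2*k - 1)/(3*(2*k**2 - 2*k - 1)).
Gosper form: A/B · C(k+1)/C(k) with A=1/3, B=1, C=k**2 - k - 1/2.
f must satisfy (1/3)·f(k+1) − (1)·f(k) = k**2 - k - 1/2.
d = 2 from the (0,0,2) case.
Solving with deg f ≤ 2: f(k) = -3*k**2/2.
Get s_k = R·t_k = 2*k**2/3**k with R(k) = B(k−1)f(k)/C(k) = -3*k**2/(2*k**2 - 2*k - 1).
s_(k+1) − s_k = 2*(-2*k**2 + 2*k + 1)/(3*3**k) = t_k.

Yes. s_k = 2 \cdot 3^{- k} k^{2}.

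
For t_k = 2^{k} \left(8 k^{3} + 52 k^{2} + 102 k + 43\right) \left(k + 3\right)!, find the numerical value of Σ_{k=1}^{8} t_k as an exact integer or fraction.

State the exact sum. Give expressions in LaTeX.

Σ = 87553828454160

Step 1: r(k) = 2*(8*k**4 + 108*k**3 + 534*k**2 + 1125*k + 820)/(8*k**3 + 52*k**2 + 102*k + 43).
So A=2*k + 8 and B=1, with C=k**3 + 13*k**2/2 + 51*k/4 + 43/8.
f must satisfy (2*k + 8)·f(k+1) − (1)·f(k) = k**3 + 13*k**2/2 + 51*k/4 + 43/8.
From deg A=1, deg B=0, deg C=3: d=2.
Coefficient equations give f(k) = (2*k - 1)*(2*k + 3)/8.
Then R = B(k−1)f/C = (2*k - 1)*(2*k + 3)/(8*k**3 + 52*k**2 + 102*k + 43), so s_k = R(k)·t_k = 2**k*(2*k - 1)*(2*k + 3)*factorial(k + 3).
s_(k+1) − s_k = 2**k*(8*k**3 + 52*k**2 + 102*k + 43)*factorial(k + 3) = t_k.
Evaluate s at k=9 and k=1: 87553828454400 and 240; difference 87553828454160.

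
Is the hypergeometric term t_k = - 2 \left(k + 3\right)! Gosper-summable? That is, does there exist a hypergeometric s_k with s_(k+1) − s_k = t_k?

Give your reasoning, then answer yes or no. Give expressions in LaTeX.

No; the degree bound rules out any f.

t_(k+1)/t_k = k + 4.
A = k + 4, B = 1, C = 1.
Set up (k + 4)·f(k+1) − (1)·f(k) − (1) = 0.
Bound: deg f ≤ -1.
deg f ≤ -1 is impossible — no certificate.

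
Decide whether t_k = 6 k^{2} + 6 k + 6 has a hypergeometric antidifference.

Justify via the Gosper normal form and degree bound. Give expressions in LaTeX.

Yes. s_k = 2 k \left(k^{2} + 2\right).

The ratio is (k + (k + 1)**2 + 2)/(k**2 + k + 1).
Take A(k)=1, B(k)=1, C(k)=k**2 + k + 1.
Need (1)·f(k+1) − (1)·f(k) = k**2 + k + 1.
deg f ≤ 3 (via 0,0,2).
A polynomial solution: f(k) = k*(k**2 + 2)/3.
Get s_k = R·t_k = 2*k*(k**2 + 2) with R(k) = B(k−1)f(k)/C(k) = k*(k**2 + 2)/(3*(k**2 + k + 1)).
Δs = 6*k**2 + 6*k + 6, as required.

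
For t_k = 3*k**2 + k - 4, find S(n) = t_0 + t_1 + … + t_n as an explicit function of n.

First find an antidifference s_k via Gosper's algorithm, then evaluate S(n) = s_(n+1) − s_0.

Ratio r(k) = k*(3*k + 7)/(3*k**2 + k - 4).
A = 1, B = 1, C = k**2 + k/3 - 4/3.
Set up (1)·f(k+1) − (1)·f(k) − (k**2 + k/3 - 4/3) = 0.
Bound: deg f ≤ 3.
Coefficient equations give f(k) = k*(k**2 - k - 4)/3.
Certificate R = B(k−1)f/C = k*(k**2 - k - 4)/((k - 1)*(3*k + 4)) gives s_k = k*(k**2 - k - 4).
Δs = 3*k**2 + k - 4, as required.
Evaluate: s_(n+1) = n**3 + 2*n**2 - 3*n - 4; subtract s_(0) = 0 ⇒ S(n) = n**3 + 2*n**2 - 3*n - 4.

S(n) = n**3 + 2*n**2 - 3*n - 4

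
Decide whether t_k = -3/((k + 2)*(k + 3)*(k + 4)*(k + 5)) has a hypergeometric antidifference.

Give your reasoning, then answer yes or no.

t_(k+1)/t_k = (k + 2)/(k + 6).
Factor: A=k + 2; B=k + 6; C=1.
Set up (k + 2)·f(k+1) − (k + 5)·f(k) − (1) = 0.
deg f ≤ 3 (via 1,1,0).
Coefficient equations give f(k) = k*(k**2 + 9*k + 26)/72.
Get s_k = R·t_k = k*(-k**2 - 9*k - 26)/(24*(k + 2)*(k + 3)*(k + 4)) with R(k) = B(k−1)f(k)/C(k) = k*(k + 5)*(k**2 + 9*k + 26)/72.
Verify: -3/(k**4 + 14*k**3 + 71*k**2 + 154*k + 120) matches t_k.

Yes. s_k = k*(-k**2 - 9*k - 26)/(24*(k + 2)*(k + 3)*(k + 4)).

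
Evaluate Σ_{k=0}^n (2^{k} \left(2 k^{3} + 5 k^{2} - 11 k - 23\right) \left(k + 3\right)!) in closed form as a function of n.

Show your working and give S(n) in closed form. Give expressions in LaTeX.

S(n) = 2 \cdot 2^{n} n^{2} \left(n + 4\right)! - 2 \cdot 2^{n} n \left(n + 4\right)! - 6 \cdot 2^{n} \left(n + 4\right)! + 6

The ratio is 2*(2*k**4 + 19*k**3 + 49*k**2 - 7*k - 108)/(2*k**3 + 5*k**2 - 11*k - 23).
Factor: A=2*k + 8; B=1; C=k**3 + 5*k**2/2 - 11*k/2 - 23/2.
Set up (2*k + 8)·f(k+1) − (1)·f(k) − (k**3 + 5*k**2/2 - 11*k/2 - 23/2) = 0.
deg f ≤ 2 (via 1,0,3).
A polynomial solution: f(k) = (k**2 - 3*k - 1)/2.
Certificate R = B(k−1)f/C = (k**2 - 3*k - 1)/(2*k**3 + 5*k**2 - 11*k - 23) gives s_k = 2**k*(k**2 - 3*k - 1)*factorial(k + 3).
s_(k+1) − s_k = 2**k*(2*k**3 + 5*k**2 - 11*k - 23)*factorial(k + 3) = t_k.
s_(n+1) = 2**(n + 1)*(n**2 - n - 3)*factorial(n + 4) and s_(0) = -6, so S(n) = 2*2**n*n**2*factorial(n + 4) - 2*2**n*n*factorial(n + 4) - 6*2**n*factorial(n + 4) + 6.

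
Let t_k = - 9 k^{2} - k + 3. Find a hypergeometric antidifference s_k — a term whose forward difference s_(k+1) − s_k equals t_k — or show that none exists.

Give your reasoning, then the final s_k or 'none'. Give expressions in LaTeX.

Step 1: r(k) = (k + 9*(k + 1)**2 - 2)/(9*k**2 + k - 3).
So A=1 and B=1, with C=k**2 + k/9 - 1/3.
Need (1)·f(k+1) − (1)·f(k) = k**2 + k/9 - 1/3.
Bound: deg f ≤ 3.
A polynomial solution: f(k) = k*(3*k**2 - 4*k - 2)/9.
R(k) = B(k−1)·f(k)/C(k) = k*(3*k**2 - 4*k - 2)/(9*k**2 + k - 3); s_k = R·t_k = k*(-3*k**2 + 4*k + 2).
Δs = -9*k**2 - k + 3, as required.

s_k = k \left(- 3 k^{2} + 4 k + 2\right)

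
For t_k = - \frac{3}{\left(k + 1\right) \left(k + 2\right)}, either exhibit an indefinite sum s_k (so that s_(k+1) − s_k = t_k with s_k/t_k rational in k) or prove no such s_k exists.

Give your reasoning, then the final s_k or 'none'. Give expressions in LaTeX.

s_k = - \frac{3 k}{k + 1}

Step 1: r(k) = (k + 1)/(k + 3).
Gosper form: A/B · C(k+1)/C(k) with A=k + 1, B=k + 3, C=1.
Solve (k + 1)·f(k+1) − (k + 2)·f(k) = 1.
Degrees (1,1,0) ⇒ d ≤ 1.
Solve for f: f(k) = k (degree 1 ≤ 1).
Get s_k = R·t_k = -3*k/(k + 1) with R(k) = B(k−1)f(k)/C(k) = k*(k + 2).
Verify: -3/(k**2 + 3*k + 2) matches t_k.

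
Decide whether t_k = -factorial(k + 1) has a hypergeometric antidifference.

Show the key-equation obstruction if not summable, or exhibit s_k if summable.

The ratio is k + 2.
Gosper form: A/B · C(k+1)/C(k) with A=k + 2, B=1, C=1.
Set up (k + 2)·f(k+1) − (1)·f(k) − (1) = 0.
Bound: deg f ≤ -1.
Bound -1 < 0, so the key equation has no polynomial solution.

No — key equation has no polynomial f.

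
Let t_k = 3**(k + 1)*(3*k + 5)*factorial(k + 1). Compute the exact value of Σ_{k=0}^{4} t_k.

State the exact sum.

The ratio is 3*(k + 2)*(3*k + 8)/(3*k + 5).
So A=3*k + 6 and B=1, with C=k + 5/3.
f must satisfy (3*k + 6)·f(k+1) − (1)·f(k) = k + 5/3.
d = 0 from the (1,0,1) case.
Solve for f: f(k) = 1/3 (degree 0 ≤ 0).
Certificate R = B(k−1)f/C = 1/(3*k + 5) gives s_k = 3**(k + 1)*factorial(k + 1).
Δs = 3**(k + 1)*(3*k + 5)*factorial(k + 1), as required.
Σ_(k=0)^(4) t_k = s_(5) − s_(0) = 524880 − (3) = 524877.

Σ = 524877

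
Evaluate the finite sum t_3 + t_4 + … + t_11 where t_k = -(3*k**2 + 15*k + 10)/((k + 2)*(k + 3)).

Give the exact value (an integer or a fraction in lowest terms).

Compute t_(k+1)/t_k: get (k + 2)*(15*k + 3*(k + 1)**2 + 25)/((k + 4)*(3*k**2 + 15*k + 10)).
Normal form (A,B,C) = (k + 2, k + 4, k**2 + 5*k + 10/3).
Set up (k + 2)·f(k+1) − (k + 3)·f(k) − (k**2 + 5*k + 10/3) = 0.
Degrees (1,1,2) ⇒ d ≤ 2.
Solving with deg f ≤ 2: f(k) = k*(3*k + 2)/3.
Then R = B(k−1)f/C = k*(k + 3)*(3*k + 2)/(3*k**2 + 15*k + 10), so s_k = R(k)·t_k = k*(-3*k - 2)/(k + 2).
Δs = (-3*k**2 - 15*k - 10)/(k**2 + 5*k + 6), as required.
Telescoping: Σ = s_(12) − s_(3) = -228/7 − (-33/5) = -909/35.

Σ = -909/35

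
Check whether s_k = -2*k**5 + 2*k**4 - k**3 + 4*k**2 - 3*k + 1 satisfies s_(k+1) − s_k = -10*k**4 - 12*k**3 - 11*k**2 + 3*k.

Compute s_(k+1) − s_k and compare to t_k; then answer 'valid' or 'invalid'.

Valid: the claim telescopes to t_k.

s_(k+1) = -2*k**5 - 8*k**4 - 13*k**3 - 7*k**2 + 1
s_(k+1) − s_k = k*(-10*k**3 - 12*k**2 - 11*k + 3)
(s_(k+1) − s_k) − t_k = 0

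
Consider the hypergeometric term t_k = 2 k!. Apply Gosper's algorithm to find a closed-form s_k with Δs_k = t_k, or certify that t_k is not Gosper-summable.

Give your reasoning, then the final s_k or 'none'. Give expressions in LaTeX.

r(k) = k + 1 after simplifying.
Take A(k)=k + 1, B(k)=1, C(k)=1.
Solve (k + 1)·f(k+1) − (1)·f(k) = 1.
Degrees (1,0,0) ⇒ d ≤ -1.
Negative degree bound (-1): no f exists, t_k not Gosper-summable.

none — t_k is not Gosper-summable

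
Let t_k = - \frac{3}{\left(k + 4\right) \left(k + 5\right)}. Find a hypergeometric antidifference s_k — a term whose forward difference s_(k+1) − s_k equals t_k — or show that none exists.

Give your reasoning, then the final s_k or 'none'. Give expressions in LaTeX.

Ratio r(k) = (k + 4)/(k + 6).
Factor: A=k + 4; B=k + 6; C=1.
Solve (k + 4)·f(k+1) − (k + 5)·f(k) = 1.
Degrees (1,1,0) ⇒ d ≤ 1.
A polynomial solution: f(k) = k/4.
Then R = B(k−1)f/C = k*(k + 5)/4, so s_k = R(k)·t_k = -3*k/(4*k + 16).
Verify: -3/(k**2 + 9*k + 20) matches t_k.

s_k = - \frac{3 k}{4 k + 16}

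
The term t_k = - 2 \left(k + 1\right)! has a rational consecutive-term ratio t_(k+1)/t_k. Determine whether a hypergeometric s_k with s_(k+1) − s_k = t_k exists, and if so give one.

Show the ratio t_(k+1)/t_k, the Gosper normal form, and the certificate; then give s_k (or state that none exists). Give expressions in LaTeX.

The ratio is k + 2.
Normal form (A,B,C) = (k + 2, 1, 1).
Set up (k + 2)·f(k+1) − (1)·f(k) − (1) = 0.
Bound: deg f ≤ -1.
Negative degree bound (-1): no f exists, t_k not Gosper-summable.

not Gosper-summable; s_k does not exist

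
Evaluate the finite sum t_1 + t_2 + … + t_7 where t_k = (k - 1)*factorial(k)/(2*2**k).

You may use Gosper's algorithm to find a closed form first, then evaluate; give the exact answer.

Σ = 157

t_(k+1)/t_k = k*(k + 1)/(2*(k - 1)).
Gosper form: A/B · C(k+1)/C(k) with A=k/2 + 1/2, B=1, C=k - 1.
Solve (k/2 + 1/2)·f(k+1) − (1)·f(k) = k - 1.
Bound: deg f ≤ 0.
Solve for f: f(k) = 2 (degree 0 ≤ 0).
So s_k = (B(k−1)f/C)·t_k = (2/(k - 1))·t_k = factorial(k)/2**k.
s_(k+1) − s_k = (k - 1)*factorial(k)/(2*2**k) = t_k.
Evaluate s at k=8 and k=1: 315/2 and 1/2; difference 157.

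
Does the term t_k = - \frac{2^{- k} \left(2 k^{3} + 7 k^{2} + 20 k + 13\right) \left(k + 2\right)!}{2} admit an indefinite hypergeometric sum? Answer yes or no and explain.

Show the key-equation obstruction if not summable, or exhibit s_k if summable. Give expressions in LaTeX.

The ratio is (2*k**4 + 19*k**3 + 79*k**2 + 162*k + 126)/(2*(2*k**3 + 7*k**2 + 20*k + 13)).
So A=k/2 + 3/2 and B=1, with C=k**3 + 7*k**2/2 + 10*k + 13/2.
Need (k/2 + 3/2)·f(k+1) − (1)·f(k) = k**3 + 7*k**2/2 + 10*k + 13/2.
d = 2 from the (1,0,3) case.
A polynomial solution: f(k) = 2*k**2 + k + 4.
Get s_k = R·t_k = -(2*k**2 + k + 4)*factorial(k + 2)/2**k with R(k) = B(k−1)f(k)/C(k) = 2*(2*k**2 + k + 4)/(2*k**3 + 7*k**2 + 20*k + 13).
Δs = -(2*k**3 + 7*k**2 + 20*k + 13)*factorial(k + 2)/(2*2**k), as required.

Yes. s_k = - 2^{- k} \left(2 k^{2} + k + 4\right) \left(k + 2\right)!.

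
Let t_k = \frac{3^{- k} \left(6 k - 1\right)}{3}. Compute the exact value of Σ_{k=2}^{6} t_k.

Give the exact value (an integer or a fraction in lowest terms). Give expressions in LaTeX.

Compute t_(k+1)/t_k: get (6*k + 5)/(3*(6*k - 1)).
Take A(k)=1/3, B(k)=1, C(k)=k - 1/6.
Need (1/3)·f(k+1) − (1)·f(k) = k - 1/6.
Degrees (0,0,1) ⇒ d ≤ 1.
A polynomial solution: f(k) = -(3*k + 1)/2.
Get s_k = R·t_k = (-3*k - 1)/3**k with R(k) = B(k−1)f(k)/C(k) = -3*(3*k + 1)/(6*k - 1).
Check: Δs_k = (6*k - 1)/(3*3**k). ✓
Evaluate s at k=7 and k=2: -22/2187 and -7/9; difference 1679/2187.

Σ = 1679/2187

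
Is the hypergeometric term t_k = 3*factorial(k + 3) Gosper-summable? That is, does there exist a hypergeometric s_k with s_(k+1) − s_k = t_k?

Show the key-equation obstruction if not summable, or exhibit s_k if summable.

No; the degree bound rules out any f.

Ratio r(k) = k + 4.
Factor: A=k + 4; B=1; C=1.
Set up (k + 4)·f(k+1) − (1)·f(k) − (1) = 0.
deg f ≤ -1 (via 1,0,0).
deg f ≤ -1 is impossible — no certificate.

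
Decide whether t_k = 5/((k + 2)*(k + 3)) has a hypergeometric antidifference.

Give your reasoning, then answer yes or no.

Ratio r(k) = (k + 2)/(k + 4).
Normal form (A,B,C) = (k + 2, k + 4, 1).
Key eq: (k + 2)·f(k+1) = (k + 3)·f(k) + (1).
deg f ≤ 1 (via 1,1,0).
A polynomial solution: f(k) = k/2.
Get s_k = R·t_k = 5*k/(2*(k + 2)) with R(k) = B(k−1)f(k)/C(k) = k*(k + 3)/2.
Δs = 5/(k**2 + 5*k + 6), as required.

Yes. s_k = 5*k/(2*(k + 2)).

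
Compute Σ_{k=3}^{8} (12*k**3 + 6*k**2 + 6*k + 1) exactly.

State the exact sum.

Ratio r(k) = (12*k**3 + 42*k**2 + 54*k + 25)/(12*k**3 + 6*k**2 + 6*k + 1).
So A=1 and B=1, with C=k**3 + k**2/2 + k/2 + 1/12.
Set up (1)·f(k+1) − (1)·f(k) − (k**3 + k**2/2 + k/2 + 1/12) = 0.
Degrees (0,0,3) ⇒ d ≤ 4.
Solving with deg f ≤ 4: f(k) = k*(3*k**3 - 4*k**2 + 3*k - 1)/12.
Then R = B(k−1)f/C = k*(3*k**3 - 4*k**2 + 3*k - 1)/(12*k**3 + 6*k**2 + 6*k + 1), so s_k = R(k)·t_k = k*(3*k**3 - 4*k**2 + 3*k - 1).
Verify: 12*k**3 + 6*k**2 + 6*k + 1 matches t_k.
Telescoping: Σ = s_(9) − s_(3) = 17001 − (159) = 16842.

Σ = 16842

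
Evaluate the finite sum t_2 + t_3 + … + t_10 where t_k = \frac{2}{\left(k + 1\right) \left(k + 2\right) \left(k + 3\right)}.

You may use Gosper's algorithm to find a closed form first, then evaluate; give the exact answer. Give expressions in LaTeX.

Σ = 1/13

r(k) = (k + 1)/(k + 4) after simplifying.
Gosper form: A/B · C(k+1)/C(k) with A=k + 1, B=k + 4, C=1.
Need (k + 1)·f(k+1) − (k + 3)·f(k) = 1.
From deg A=1, deg B=1, deg C=0: d=2.
Coefficient equations give f(k) = k*(k + 3)/4.
Then R = B(k−1)f/C = k*(k + 3)**2/4, so s_k = R(k)·t_k = k*(k + 3)/(2*(k + 1)*(k + 2)).
s_(k+1) − s_k = 2/(k**3 + 6*k**2 + 11*k + 6) = t_k.
Telescoping: Σ = s_(11) − s_(2) = 77/156 − (5/12) = 1/13.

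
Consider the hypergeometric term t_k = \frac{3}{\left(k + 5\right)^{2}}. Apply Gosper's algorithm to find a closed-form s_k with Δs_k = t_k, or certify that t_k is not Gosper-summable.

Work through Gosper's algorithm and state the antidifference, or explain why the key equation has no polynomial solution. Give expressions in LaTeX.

no hypergeometric antidifference exists

The ratio is (k + 5)**2/(k + 6)**2.
Factor: A=k**2 + 10*k + 25; B=k**2 + 12*k + 36; C=1.
Need (k**2 + 10*k + 25)·f(k+1) − (k**2 + 10*k + 25)·f(k) = 1.
d = 0 from the (2,2,0) case.
f = c0 ⇒ A·f(k+1) − B(k−1)·f(k) − C = -1. The system {-1 = 0} is inconsistent; no antidifference.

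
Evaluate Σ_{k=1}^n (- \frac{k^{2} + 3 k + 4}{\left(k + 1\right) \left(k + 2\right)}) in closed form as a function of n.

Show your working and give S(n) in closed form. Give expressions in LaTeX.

t_(k+1)/t_k = (k + 1)*(3*k + (k + 1)**2 + 7)/((k + 3)*(k**2 + 3*k + 4)).
So A=k + 1 and B=k + 3, with C=k**2 + 3*k + 4.
f must satisfy (k + 1)·f(k+1) − (k + 2)·f(k) = k**2 + 3*k + 4.
deg f ≤ 2 (via 1,1,2).
A polynomial solution: f(k) = k*(k + 3).
Get s_k = R·t_k = k*(-k - 3)/(k + 1) with R(k) = B(k−1)f(k)/C(k) = k*(k + 2)*(k + 3)/(k**2 + 3*k + 4).
Check: Δs_k = (-k**2 - 3*k - 4)/(k**2 + 3*k + 2). ✓
s_(n+1) = (-n**2 - 5*n - 4)/(n + 2) and s_(1) = -2, so S(n) = n*(-n - 3)/(n + 2).

S(n) = \frac{n \left(- n - 3\right)}{n + 2}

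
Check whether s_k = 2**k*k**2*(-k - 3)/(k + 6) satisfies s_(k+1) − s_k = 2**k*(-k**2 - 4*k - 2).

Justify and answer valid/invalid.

s_(k+1) = 2**(k + 1)*(-k - 4)*(k + 1)**2/(k + 7)
s_(k+1) − s_k = 2**k*(-k**4 - 14*k**3 - 69*k**2 - 116*k - 48)/(k**2 + 13*k + 42)
(s_(k+1) − s_k) − t_k = 3*2**k*(k**3 + 9*k**2 + 26*k + 12)/(k**2 + 13*k + 42)

Invalid: residual 3*2**k*(k**3 + 9*k**2 + 26*k + 12)/(k**2 + 13*k + 42) ≠ 0.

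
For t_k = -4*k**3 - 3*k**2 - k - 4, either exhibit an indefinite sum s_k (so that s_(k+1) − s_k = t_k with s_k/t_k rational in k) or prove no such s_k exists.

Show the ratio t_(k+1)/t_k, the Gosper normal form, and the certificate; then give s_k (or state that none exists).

s_k = k*(-k**3 + k**2 - 4)

r(k) = (4*k**3 + 15*k**2 + 19*k + 12)/(4*k**3 + 3*k**2 + k + 4) after simplifying.
Take A(k)=1, B(k)=1, C(k)=k**3 + 3*k**2/4 + k/4 + 1.
Set up (1)·f(k+1) − (1)·f(k) − (k**3 + 3*k**2/4 + k/4 + 1) = 0.
From deg A=0, deg B=0, deg C=3: d=4.
A polynomial solution: f(k) = k*(k**3 - k**2 + 4)/4.
Get s_k = R·t_k = k*(-k**3 + k**2 - 4) with R(k) = B(k−1)f(k)/C(k) = k*(k**3 - k**2 + 4)/(4*k**3 + 3*k**2 + k + 4).
s_(k+1) − s_k = -4*k**3 - 3*k**2 - k - 4 = t_k.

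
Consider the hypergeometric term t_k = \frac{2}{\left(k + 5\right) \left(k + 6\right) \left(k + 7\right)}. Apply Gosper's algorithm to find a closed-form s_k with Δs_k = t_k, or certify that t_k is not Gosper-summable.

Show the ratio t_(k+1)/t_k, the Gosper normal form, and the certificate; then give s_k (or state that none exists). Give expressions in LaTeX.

s_k = \frac{k \left(k + 11\right)}{30 \left(k + 5\right) \left(k + 6\right)}

r(k) = (k + 5)/(k + 8) after simplifying.
Normal form (A,B,C) = (k + 5, k + 8, 1).
Need (k + 5)·f(k+1) − (k + 7)·f(k) = 1.
Bound: deg f ≤ 2.
Solve for f: f(k) = k*(k + 11)/60 (degree 2 ≤ 2).
Certificate R = B(k−1)f/C = k*(k + 7)*(k + 11)/60 gives s_k = k*(k + 11)/(30*(k + 5)*(k + 6)).
Verify: 2/(k**3 + 18*k**2 + 107*k + 210) matches t_k.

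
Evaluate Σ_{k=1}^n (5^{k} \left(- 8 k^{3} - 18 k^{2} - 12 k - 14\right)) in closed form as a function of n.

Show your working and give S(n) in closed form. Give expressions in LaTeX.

r(k) = 5*(4*k**3 + 21*k**2 + 36*k + 26)/(4*k**3 + 9*k**2 + 6*k + 7) after simplifying.
Normal form (A,B,C) = (5, 1, k**3 + 9*k**2/4 + 3*k/2 + 7/4).
Key eq: (5)·f(k+1) = (1)·f(k) + (k**3 + 9*k**2/4 + 3*k/2 + 7/4).
Bound: deg f ≤ 3.
Solve for f: f(k) = (2*k**3 - 3*k**2 + 3*k + 1)/8 (degree 3 ≤ 3).
Certificate R = B(k−1)f/C = (2*k**3 - 3*k**2 + 3*k + 1)/(2*(4*k**3 + 9*k**2 + 6*k + 7)) gives s_k = 5**k*(-2*k**3 + 3*k**2 - 3*k - 1).
Check: Δs_k = 5**k*(-8*k**3 - 18*k**2 - 12*k - 14). ✓
Σ_(k=1)^n t_k = s_(n+1) − s_(1) = (5**(n + 1)*(-2*n**3 - 3*n**2 - 3*n - 3)) − (-15), i.e. -10*5**n*n**3 - 15*5**n*n**2 - 15*5**n*n - 15*5**n + 15.

S(n) = - 10 \cdot 5^{n} n^{3} - 15 \cdot 5^{n} n^{2} - 15 \cdot 5^{n} n - 15 \cdot 5^{n} + 15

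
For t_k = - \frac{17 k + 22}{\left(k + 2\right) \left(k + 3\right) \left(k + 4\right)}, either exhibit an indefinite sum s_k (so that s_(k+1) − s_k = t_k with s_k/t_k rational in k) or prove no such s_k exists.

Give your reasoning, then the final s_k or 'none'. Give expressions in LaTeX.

Compute t_(k+1)/t_k: get (k + 2)*(17*k + 39)/((k + 5)*(17*k + 22)).
Take A(k)=k + 2, B(k)=k + 5, C(k)=k + 22/17.
f must satisfy (k + 2)·f(k+1) − (k + 4)·f(k) = k + 22/17.
d = 2 from the (1,1,1) case.
Solving with deg f ≤ 2: f(k) = k*(14*k + 19)/51.
So s_k = (B(k−1)f/C)·t_k = (k*(k + 4)*(14*k + 19)/(3*(17*k + 22)))·t_k = k*(-14*k - 19)/(3*(k + 2)*(k + 3)).
Verify: (-17*k - 22)/(k**3 + 9*k**2 + 26*k + 24) matches t_k.

s_k = \frac{k \left(- 14 k - 19\right)}{3 \left(k + 2\right) \left(k + 3\right)}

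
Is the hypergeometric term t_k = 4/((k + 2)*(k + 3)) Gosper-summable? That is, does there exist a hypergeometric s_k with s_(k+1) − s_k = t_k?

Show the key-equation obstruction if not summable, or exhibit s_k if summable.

r(k) = (k + 2)/(k + 4) after simplifying.
Factor: A=k + 2; B=k + 4; C=1.
Set up (k + 2)·f(k+1) − (k + 3)·f(k) − (1) = 0.
deg f ≤ 1 (via 1,1,0).
Solving with deg f ≤ 1: f(k) = k/2.
Then R = B(k−1)f/C = k*(k + 3)/2, so s_k = R(k)·t_k = 2*k/(k + 2).
Check: Δs_k = 4/(k**2 + 5*k + 6). ✓

Yes. s_k = 2*k/(k + 2).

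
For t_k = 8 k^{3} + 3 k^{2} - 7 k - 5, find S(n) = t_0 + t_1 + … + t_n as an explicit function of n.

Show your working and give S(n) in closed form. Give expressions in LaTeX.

r(k) = (8*k**3 + 27*k**2 + 23*k - 1)/(8*k**3 + 3*k**2 - 7*k - 5) after simplifying.
So A=1 and B=1, with C=k**3 + 3*k**2/8 - 7*k/8 - 5/8.
Set up (1)·f(k+1) − (1)·f(k) − (k**3 + 3*k**2/8 - 7*k/8 - 5/8) = 0.
d = 4 from the (0,0,3) case.
Coefficient equations give f(k) = k*(2*k**3 - 3*k**2 - 3*k - 1)/8.
Get s_k = R·t_k = k*(2*k**3 - 3*k**2 - 3*k - 1) with R(k) = B(k−1)f(k)/C(k) = k*(2*k**3 - 3*k**2 - 3*k - 1)/(8*k**3 + 3*k**2 - 7*k - 5).
Check: Δs_k = 8*k**3 + 3*k**2 - 7*k - 5. ✓
Telescope: S(n) = s_(n+1) − s_(0) = 2*n**4 + 5*n**3 - 8*n - 5 − (0) = 2*n**4 + 5*n**3 - 8*n - 5.

S(n) = 2 n^{4} + 5 n^{3} - 8 n - 5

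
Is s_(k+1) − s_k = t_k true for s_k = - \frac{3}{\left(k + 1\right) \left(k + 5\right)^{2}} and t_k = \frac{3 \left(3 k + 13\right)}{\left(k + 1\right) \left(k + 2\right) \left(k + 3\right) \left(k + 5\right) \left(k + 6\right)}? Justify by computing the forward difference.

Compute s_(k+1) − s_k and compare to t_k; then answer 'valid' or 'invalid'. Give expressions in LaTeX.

s_(k+1) = -3/((k + 2)*(k + 6)**2)
s_(k+1) − s_k = -3/((k + 2)*(k + 6)**2) + 3/((k + 1)*(k + 5)**2)
(s_(k+1) − s_k) − t_k = 9*(-4*k**2 - 37*k - 83)/(k**7 + 28*k**6 + 324*k**5 + 1994*k**4 + 6983*k**3 + 13746*k**2 + 13860*k + 5400)

Invalid: residual \frac{9 \left(- 4 k^{2} - 37 k - 83\right)}{k^{7} + 28 k^{6} + 324 k^{5} + 1994 k^{4} + 6983 k^{3} + 13746 k^{2} + 13860 k + 5400} ≠ 0.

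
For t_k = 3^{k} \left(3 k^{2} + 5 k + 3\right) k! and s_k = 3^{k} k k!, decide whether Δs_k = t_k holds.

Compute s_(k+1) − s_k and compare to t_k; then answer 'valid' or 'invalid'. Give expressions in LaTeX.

valid; difference matches t_k

s_(k+1) = 3**(k + 1)*(k + 1)*factorial(k + 1)
s_(k+1) − s_k = 3**k*(3*k**2 + 5*k + 3)*factorial(k)
(s_(k+1) − s_k) − t_k = 0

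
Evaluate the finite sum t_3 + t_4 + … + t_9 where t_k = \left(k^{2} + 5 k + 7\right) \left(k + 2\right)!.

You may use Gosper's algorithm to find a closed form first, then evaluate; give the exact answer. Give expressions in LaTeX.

Σ = 5748018600

t_(k+1)/t_k = (k + 3)*(5*k + (k + 1)**2 + 12)/(k**2 + 5*k + 7).
Gosper form: A/B · C(k+1)/C(k) with A=k + 3, B=1, C=k**2 + 5*k + 7.
Key eq: (k + 3)·f(k+1) = (1)·f(k) + (k**2 + 5*k + 7).
From deg A=1, deg B=0, deg C=2: d=1.
A polynomial solution: f(k) = k + 2.
So s_k = (B(k−1)f/C)·t_k = ((k + 2)/(k**2 + 5*k + 7))·t_k = (k + 2)*factorial(k + 2).
Verify: (k**2 + 5*k + 7)*factorial(k + 2) matches t_k.
Sum = s_(10) − s_(3); s_(10) = 5748019200, s_(3) = 600 ⇒ 5748018600.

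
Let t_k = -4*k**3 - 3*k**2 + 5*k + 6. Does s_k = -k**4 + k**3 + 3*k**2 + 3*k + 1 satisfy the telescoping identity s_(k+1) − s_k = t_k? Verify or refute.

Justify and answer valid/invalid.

valid; difference matches t_k

s_(k+1) = -k**4 - 3*k**3 + 8*k + 7
s_(k+1) − s_k = -4*k**3 - 3*k**2 + 5*k + 6
(s_(k+1) − s_k) − t_k = 0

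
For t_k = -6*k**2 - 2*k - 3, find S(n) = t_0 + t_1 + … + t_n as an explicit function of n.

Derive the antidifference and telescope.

S(n) = -2*n**3 - 4*n**2 - 5*n - 3

t_(k+1)/t_k = (6*k**2 + 14*k + 11)/(6*k**2 + 2*k + 3).
Gosper form: A/B · C(k+1)/C(k) with A=1, B=1, C=k**2 + k/3 + 1/2.
Solve (1)·f(k+1) − (1)·f(k) = k**2 + k/3 + 1/2.
From deg A=0, deg B=0, deg C=2: d=3.
Match coefficients ⇒ f(k) = k*(2*k**2 - 2*k + 3)/6.
R(k) = B(k−1)·f(k)/C(k) = k*(2*k**2 - 2*k + 3)/(6*k**2 + 2*k + 3); s_k = R·t_k = k*(-2*k**2 + 2*k - 3).
Verify: -6*k**2 - 2*k - 3 matches t_k.
Telescope: S(n) = s_(n+1) − s_(0) = -2*n**3 - 4*n**2 - 5*n - 3 − (0) = -2*n**3 - 4*n**2 - 5*n - 3.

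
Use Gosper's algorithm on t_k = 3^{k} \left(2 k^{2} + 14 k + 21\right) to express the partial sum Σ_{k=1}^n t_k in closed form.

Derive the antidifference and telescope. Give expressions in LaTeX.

r(k) = 3*(2*k**2 + 18*k + 37)/(2*k**2 + 14*k + 21) after simplifying.
Gosper form: A/B · C(k+1)/C(k) with A=3, B=1, C=k**2 + 7*k + 21/2.
f must satisfy (3)·f(k+1) − (1)·f(k) = k**2 + 7*k + 21/2.
deg f ≤ 2 (via 0,0,2).
A polynomial solution: f(k) = (k + 1)*(k + 3)/2.
So s_k = (B(k−1)f/C)·t_k = ((k + 1)*(k + 3)/(2*k**2 + 14*k + 21))·t_k = 3**k*(k**2 + 4*k + 3).
Δs = 3**k*(2*k**2 + 14*k + 21), as required.
s_(n+1) = 3**(n + 1)*(n**2 + 6*n + 8) and s_(1) = 24, so S(n) = 3*3**n*n**2 + 18*3**n*n + 24*3**n - 24.

S(n) = 3 \cdot 3^{n} n^{2} + 18 \cdot 3^{n} n + 24 \cdot 3^{n} - 24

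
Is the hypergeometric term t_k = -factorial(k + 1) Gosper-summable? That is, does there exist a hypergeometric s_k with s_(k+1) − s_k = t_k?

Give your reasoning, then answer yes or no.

Compute t_(k+1)/t_k: get k + 2.
A = k + 2, B = 1, C = 1.
Set up (k + 2)·f(k+1) − (1)·f(k) − (1) = 0.
d = -1 from the (1,0,0) case.
d = -1 < 0 ⇒ no nonzero polynomial f; not summable.

No — negative degree bound, so no certificate f.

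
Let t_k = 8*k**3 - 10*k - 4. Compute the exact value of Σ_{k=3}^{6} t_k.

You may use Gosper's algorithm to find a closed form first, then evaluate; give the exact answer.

Σ = 3260

Compute t_(k+1)/t_k: get (5*k - 4*(k + 1)**3 + 7)/(-4*k**3 + 5*k + 2).
So A=1 and B=1, with C=k**3 - 5*k/4 - 1/2.
Need (1)·f(k+1) − (1)·f(k) = k**3 - 5*k/4 - 1/2.
d = 4 from the (0,0,3) case.
Coefficient equations give f(k) = k*(2*k**3 - 4*k**2 - 3*k + 1)/8.
Get s_k = R·t_k = k*(2*k**3 - 4*k**2 - 3*k + 1) with R(k) = B(k−1)f(k)/C(k) = k*(2*k**3 - 4*k**2 - 3*k + 1)/(2*(2*k + 1)*(2*k**2 - k - 2)).
Δs = 8*k**3 - 10*k - 4, as required.
Σ_(k=3)^(6) t_k = s_(7) − s_(3) = 3290 − (30) = 3260.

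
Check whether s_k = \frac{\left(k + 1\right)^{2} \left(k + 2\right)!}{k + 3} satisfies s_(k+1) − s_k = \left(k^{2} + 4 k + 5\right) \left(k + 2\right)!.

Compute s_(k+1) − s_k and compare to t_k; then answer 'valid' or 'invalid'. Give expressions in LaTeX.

s_(k+1) = (k + 2)**2*factorial(k + 3)/(k + 4)
s_(k+1) − s_k = (k**4 + 9*k**3 + 31*k**2 + 51*k + 32)*factorial(k + 2)/((k + 3)*(k + 4))
(s_(k+1) − s_k) − t_k = -2*(k**3 + 7*k**2 + 16*k + 14)*factorial(k + 2)/((k + 3)*(k + 4))

Invalid: residual - \frac{2 \left(k^{3} + 7 k^{2} + 16 k + 14\right) \left(k + 2\right)!}{\left(k + 3\right) \left(k + 4\right)} ≠ 0.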